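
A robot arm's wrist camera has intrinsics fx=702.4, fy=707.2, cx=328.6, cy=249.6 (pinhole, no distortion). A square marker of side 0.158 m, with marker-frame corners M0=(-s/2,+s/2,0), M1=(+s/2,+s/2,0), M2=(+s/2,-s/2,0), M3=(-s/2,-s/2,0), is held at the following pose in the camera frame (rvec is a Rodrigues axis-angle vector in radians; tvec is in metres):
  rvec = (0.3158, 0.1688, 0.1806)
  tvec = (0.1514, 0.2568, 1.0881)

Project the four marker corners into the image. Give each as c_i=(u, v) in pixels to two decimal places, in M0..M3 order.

c0=(367.94, 447.53) c1=(466.31, 471.87) c2=(488.75, 383.34) c3=(385.26, 359.62)

Intrinsics K: fx=702.4, fy=707.2, cx=328.6, cy=249.6
Marker side s = 0.158 m; corners in marker frame (Z=0):
  M0 = (-0.0790, +0.0790, 0)
  M1 = (+0.0790, +0.0790, 0)
  M2 = (+0.0790, -0.0790, 0)
  M3 = (-0.0790, -0.0790, 0)
rvec = (0.3158, 0.1688, 0.1806), |rvec| = θ = 0.40105 rad = 22.978°
Rodrigues: sinθ=0.39038, 1−cosθ=0.07935; R = I + sinθ·[k]× + (1−cosθ)·[k]×²:
    [+0.96985 -0.14950 +0.19245]
    [+0.20210 +0.93471 -0.29236]
    [-0.13617 +0.32244 +0.93674]
t = (0.1514, 0.2568, 1.0881) m
M0: Pc = R·M0+t = (+0.06297, +0.31468, +1.12433); u = 702.4·(+0.06297)/1.12433 + 328.6 = 367.9398, v = 707.2·(+0.31468)/1.12433 + 249.6 = 447.5304
M1: Pc = R·M1+t = (+0.21621, +0.34661, +1.10282); u = 702.4·(+0.21621)/1.10282 + 328.6 = 466.3062, v = 707.2·(+0.34661)/1.10282 + 249.6 = 471.8683
M2: Pc = R·M2+t = (+0.23983, +0.19892, +1.05187); u = 702.4·(+0.23983)/1.05187 + 328.6 = 488.7489, v = 707.2·(+0.19892)/1.05187 + 249.6 = 383.3416
M3: Pc = R·M3+t = (+0.08659, +0.16699, +1.07338); u = 702.4·(+0.08659)/1.07338 + 328.6 = 385.2640, v = 707.2·(+0.16699)/1.07338 + 249.6 = 359.6230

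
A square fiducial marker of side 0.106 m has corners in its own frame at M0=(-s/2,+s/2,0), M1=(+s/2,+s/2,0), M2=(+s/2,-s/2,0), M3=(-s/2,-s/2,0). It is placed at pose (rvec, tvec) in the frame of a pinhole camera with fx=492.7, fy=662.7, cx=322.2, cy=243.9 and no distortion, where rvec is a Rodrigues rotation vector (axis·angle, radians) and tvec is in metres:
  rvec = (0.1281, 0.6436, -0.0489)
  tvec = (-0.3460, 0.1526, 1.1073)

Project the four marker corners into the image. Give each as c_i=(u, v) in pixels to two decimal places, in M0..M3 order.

Intrinsics K: fx=492.7, fy=662.7, cx=322.2, cy=243.9
Marker side s = 0.106 m; corners in marker frame (Z=0):
  M0 = (-0.0530, +0.0530, 0)
  M1 = (+0.0530, +0.0530, 0)
  M2 = (+0.0530, -0.0530, 0)
  M3 = (-0.0530, -0.0530, 0)
rvec = (0.1281, 0.6436, -0.0489), |rvec| = θ = 0.65804 rad = 37.703°
Rodrigues: sinθ=0.61157, 1−cosθ=0.20881; R = I + sinθ·[k]× + (1−cosθ)·[k]×²:
    [+0.79910 +0.08520 +0.59513]
    [-0.00569 +0.99093 -0.13423]
    [-0.60117 +0.10388 +0.79234]
t = (-0.3460, 0.1526, 1.1073) m
M0: Pc = R·M0+t = (-0.38384, +0.20542, +1.14467); u = 492.7·(-0.38384)/1.14467 + 322.2 = 156.9849, v = 662.7·(+0.20542)/1.14467 + 243.9 = 362.8276
M1: Pc = R·M1+t = (-0.29913, +0.20482, +1.08094); u = 492.7·(-0.29913)/1.08094 + 322.2 = 185.8541, v = 662.7·(+0.20482)/1.08094 + 243.9 = 369.4688
M2: Pc = R·M2+t = (-0.30816, +0.09978, +1.06993); u = 492.7·(-0.30816)/1.06993 + 322.2 = 180.2920, v = 662.7·(+0.09978)/1.06993 + 243.9 = 305.7015
M3: Pc = R·M3+t = (-0.39287, +0.10038, +1.13366); u = 492.7·(-0.39287)/1.13366 + 322.2 = 151.4550, v = 662.7·(+0.10038)/1.13366 + 243.9 = 302.5802

c0=(156.98, 362.83) c1=(185.85, 369.47) c2=(180.29, 305.70) c3=(151.45, 302.58)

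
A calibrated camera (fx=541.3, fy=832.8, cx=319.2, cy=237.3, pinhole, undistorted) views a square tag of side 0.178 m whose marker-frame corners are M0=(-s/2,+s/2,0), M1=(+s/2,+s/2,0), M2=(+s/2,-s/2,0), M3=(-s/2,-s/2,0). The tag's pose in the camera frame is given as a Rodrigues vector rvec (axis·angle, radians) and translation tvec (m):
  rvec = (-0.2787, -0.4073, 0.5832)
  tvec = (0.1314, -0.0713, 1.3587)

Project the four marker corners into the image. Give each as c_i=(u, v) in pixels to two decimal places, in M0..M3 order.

c0=(328.21, 204.11) c1=(381.96, 269.21) c2=(411.31, 183.95) c3=(361.24, 118.72)

Intrinsics K: fx=541.3, fy=832.8, cx=319.2, cy=237.3
Marker side s = 0.178 m; corners in marker frame (Z=0):
  M0 = (-0.0890, +0.0890, 0)
  M1 = (+0.0890, +0.0890, 0)
  M2 = (+0.0890, -0.0890, 0)
  M3 = (-0.0890, -0.0890, 0)
rvec = (-0.2787, -0.4073, 0.5832), |rvec| = θ = 0.76400 rad = 43.774°
Rodrigues: sinθ=0.69181, 1−cosθ=0.27792; R = I + sinθ·[k]× + (1−cosθ)·[k]×²:
    [+0.75906 -0.47405 -0.44621]
    [+0.58215 +0.80107 +0.13927]
    [+0.29143 -0.36547 +0.88403]
t = (0.1314, -0.0713, 1.3587) m
M0: Pc = R·M0+t = (+0.02165, -0.05182, +1.30024); u = 541.3·(+0.02165)/1.30024 + 319.2 = 328.2144, v = 832.8·(-0.05182)/1.30024 + 237.3 = 204.1118
M1: Pc = R·M1+t = (+0.15677, +0.05181, +1.35211); u = 541.3·(+0.15677)/1.35211 + 319.2 = 381.9593, v = 832.8·(+0.05181)/1.35211 + 237.3 = 269.2088
M2: Pc = R·M2+t = (+0.24115, -0.09078, +1.41716); u = 541.3·(+0.24115)/1.41716 + 319.2 = 411.3085, v = 832.8·(-0.09078)/1.41716 + 237.3 = 183.9507
M3: Pc = R·M3+t = (+0.10603, -0.19441, +1.36529); u = 541.3·(+0.10603)/1.36529 + 319.2 = 361.2395, v = 832.8·(-0.19441)/1.36529 + 237.3 = 118.7161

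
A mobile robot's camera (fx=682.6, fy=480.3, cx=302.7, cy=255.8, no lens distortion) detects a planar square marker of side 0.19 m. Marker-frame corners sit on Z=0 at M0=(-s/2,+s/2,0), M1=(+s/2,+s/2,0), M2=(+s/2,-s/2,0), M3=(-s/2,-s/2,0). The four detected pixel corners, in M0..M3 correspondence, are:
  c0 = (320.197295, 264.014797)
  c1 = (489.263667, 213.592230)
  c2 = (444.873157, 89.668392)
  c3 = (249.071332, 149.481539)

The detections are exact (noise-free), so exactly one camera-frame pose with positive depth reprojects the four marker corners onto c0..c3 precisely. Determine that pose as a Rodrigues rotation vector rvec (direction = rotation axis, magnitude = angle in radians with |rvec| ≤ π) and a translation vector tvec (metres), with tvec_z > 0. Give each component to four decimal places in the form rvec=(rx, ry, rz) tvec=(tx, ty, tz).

rvec=(0.5461, -0.0777, -0.4007) tvec=(0.0724, -0.0990, 0.6601)

Intrinsics K: fx=682.6, fy=480.3, cx=302.7, cy=255.8
Marker side s = 0.19 m; corners in marker frame (Z=0):
  M0 = (-0.0950, +0.0950, 0)
  M1 = (+0.0950, +0.0950, 0)
  M2 = (+0.0950, -0.0950, 0)
  M3 = (-0.0950, -0.0950, 0)
Detected image corners:
  c0 = (320.197295, 264.014797) px
  c1 = (489.263667, 213.592230) px
  c2 = (444.873157, 89.668392) px
  c3 = (249.071332, 149.481539) px
Planar DLT: solve 8×8 A·h = b for H (H[2,2]=1):
  H  [+935.91197 +600.24292 +377.57320]
  H  [-297.30647 +768.47872 +183.78048]
  H  [-0.05057 +0.78732 +1.00000]
B = K⁻¹H; ‖b₁‖=1.514929, ‖b₂‖=1.514929; λ = 2/(‖b₁‖+‖b₂‖) = 0.660097, sign → tz>0 ⇒ λ=+0.660097
r₁ = λ·B[:,0] = (+0.91986,-0.39082,-0.03338); r₂ = λ·B[:,1] = (+0.34999,+0.77937,+0.51971)
r₃ = r₁×r₂ = (-0.17710,-0.48974,+0.85369); SVD([r₁ r₂ r₃]) → R = UVᵀ:
  R  [+0.91986 +0.34999 -0.17710]
  R  [-0.39082 +0.77937 -0.48974]
  R  [-0.03338 +0.51971 +0.85369]
t = (+0.07240, -0.09898, +0.66010) m
tr R = 2.552920; θ = arccos((tr R − 1)/2) = 0.681768 rad = 39.062°
axis k = ((R−Rᵀ)₃₂, (R−Rᵀ)₁₃, (R−Rᵀ)₂₁) / (2 sinθ) = (+0.800934, -0.114035, -0.587793)
rvec = θ·k = (+0.546051, -0.077745, -0.400738)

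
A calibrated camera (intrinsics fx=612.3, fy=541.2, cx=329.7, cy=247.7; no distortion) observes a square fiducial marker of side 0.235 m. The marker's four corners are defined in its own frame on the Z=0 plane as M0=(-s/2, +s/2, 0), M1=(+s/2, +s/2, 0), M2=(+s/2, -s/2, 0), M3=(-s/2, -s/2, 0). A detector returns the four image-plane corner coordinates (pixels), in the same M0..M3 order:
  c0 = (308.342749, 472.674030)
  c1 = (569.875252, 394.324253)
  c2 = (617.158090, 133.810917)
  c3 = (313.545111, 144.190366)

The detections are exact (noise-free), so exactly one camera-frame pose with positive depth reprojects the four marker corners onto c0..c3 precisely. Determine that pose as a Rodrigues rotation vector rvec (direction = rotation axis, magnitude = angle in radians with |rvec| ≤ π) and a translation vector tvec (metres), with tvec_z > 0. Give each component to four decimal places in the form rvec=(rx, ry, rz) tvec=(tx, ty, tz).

Intrinsics K: fx=612.3, fy=541.2, cx=329.7, cy=247.7
Marker side s = 0.235 m; corners in marker frame (Z=0):
  M0 = (-0.1175, +0.1175, 0)
  M1 = (+0.1175, +0.1175, 0)
  M2 = (+0.1175, -0.1175, 0)
  M3 = (-0.1175, -0.1175, 0)
Detected image corners:
  c0 = (308.342749, 472.674030) px
  c1 = (569.875252, 394.324253) px
  c2 = (617.158090, 133.810917) px
  c3 = (313.545111, 144.190366) px
Planar DLT: solve 8×8 A·h = b for H (H[2,2]=1):
  H  [+1688.93714 +209.30933 +469.23991]
  H  [+111.55886 +1445.06356 +296.12156]
  H  [+1.09288 +0.73519 +1.00000]
B = K⁻¹H; ‖b₁‖=2.447288, ‖b₂‖=2.447288; λ = 2/(‖b₁‖+‖b₂‖) = 0.408616, sign → tz>0 ⇒ λ=+0.408616
r₁ = λ·B[:,0] = (+0.88664,-0.12016,+0.44657); r₂ = λ·B[:,1] = (-0.02208,+0.95355,+0.30041)
r₃ = r₁×r₂ = (-0.46192,-0.27622,+0.84281); SVD([r₁ r₂ r₃]) → R = UVᵀ:
  R  [+0.88664 -0.02208 -0.46192]
  R  [-0.12016 +0.95355 -0.27622]
  R  [+0.44657 +0.30041 +0.84281]
t = (+0.09312, +0.03656, +0.40862) m
tr R = 2.683009; θ = arccos((tr R − 1)/2) = 0.570735 rad = 32.701°
axis k = ((R−Rᵀ)₃₂, (R−Rᵀ)₁₃, (R−Rᵀ)₂₁) / (2 sinθ) = (+0.533669, -0.840807, -0.090774)
rvec = θ·k = (+0.304584, -0.479878, -0.051808)

rvec=(0.3046, -0.4799, -0.0518) tvec=(0.0931, 0.0366, 0.4086)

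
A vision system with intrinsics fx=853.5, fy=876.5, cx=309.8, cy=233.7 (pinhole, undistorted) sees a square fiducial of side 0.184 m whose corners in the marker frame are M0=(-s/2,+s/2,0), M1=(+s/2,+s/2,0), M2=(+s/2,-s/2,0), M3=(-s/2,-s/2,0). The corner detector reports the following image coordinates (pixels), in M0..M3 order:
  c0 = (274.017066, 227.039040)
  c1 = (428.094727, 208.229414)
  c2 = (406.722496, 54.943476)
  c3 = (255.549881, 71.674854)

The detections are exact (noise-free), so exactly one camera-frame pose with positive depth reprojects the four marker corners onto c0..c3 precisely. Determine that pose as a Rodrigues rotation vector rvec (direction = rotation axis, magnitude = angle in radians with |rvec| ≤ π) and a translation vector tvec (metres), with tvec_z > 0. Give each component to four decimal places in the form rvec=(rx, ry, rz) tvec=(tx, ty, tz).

rvec=(-0.1172, -0.0546, -0.1224) tvec=(0.0377, -0.1092, 1.0175)

Intrinsics K: fx=853.5, fy=876.5, cx=309.8, cy=233.7
Marker side s = 0.184 m; corners in marker frame (Z=0):
  M0 = (-0.0920, +0.0920, 0)
  M1 = (+0.0920, +0.0920, 0)
  M2 = (+0.0920, -0.0920, 0)
  M3 = (-0.0920, -0.0920, 0)
Detected image corners:
  c0 = (274.017066, 227.039040) px
  c1 = (428.094727, 208.229414) px
  c2 = (406.722496, 54.943476) px
  c3 = (255.549881, 71.674854) px
Planar DLT: solve 8×8 A·h = b for H (H[2,2]=1):
  H  [+849.99543 +70.33096 +341.41788]
  H  [-88.04075 +823.05393 +139.63206]
  H  [+0.06037 -0.11132 +1.00000]
B = K⁻¹H; ‖b₁‖=0.982785, ‖b₂‖=0.982785; λ = 2/(‖b₁‖+‖b₂‖) = 1.017517, sign → tz>0 ⇒ λ=+1.017517
r₁ = λ·B[:,0] = (+0.99104,-0.11858,+0.06143); r₂ = λ·B[:,1] = (+0.12496,+0.98567,-0.11327)
r₃ = r₁×r₂ = (-0.04711,+0.11994,+0.99166); SVD([r₁ r₂ r₃]) → R = UVᵀ:
  R  [+0.99104 +0.12496 -0.04711]
  R  [-0.11858 +0.98567 +0.11994]
  R  [+0.06143 -0.11327 +0.99166]
t = (+0.03769, -0.10920, +1.01752) m
tr R = 2.968379; θ = arccos((tr R − 1)/2) = 0.178057 rad = 10.202°
axis k = ((R−Rᵀ)₃₂, (R−Rᵀ)₁₃, (R−Rᵀ)₂₁) / (2 sinθ) = (-0.658347, -0.306412, -0.687526)
rvec = θ·k = (-0.117223, -0.054559, -0.122419)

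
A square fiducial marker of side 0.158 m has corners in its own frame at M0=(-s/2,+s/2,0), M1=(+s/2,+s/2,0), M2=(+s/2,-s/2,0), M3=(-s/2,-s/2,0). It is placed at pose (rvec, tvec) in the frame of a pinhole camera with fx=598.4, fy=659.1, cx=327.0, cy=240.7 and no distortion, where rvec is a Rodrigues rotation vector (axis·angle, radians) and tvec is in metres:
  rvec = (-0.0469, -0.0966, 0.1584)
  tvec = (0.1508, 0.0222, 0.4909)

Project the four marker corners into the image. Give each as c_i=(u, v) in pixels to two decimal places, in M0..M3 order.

Intrinsics K: fx=598.4, fy=659.1, cx=327.0, cy=240.7
Marker side s = 0.158 m; corners in marker frame (Z=0):
  M0 = (-0.0790, +0.0790, 0)
  M1 = (+0.0790, +0.0790, 0)
  M2 = (+0.0790, -0.0790, 0)
  M3 = (-0.0790, -0.0790, 0)
rvec = (-0.0469, -0.0966, 0.1584), |rvec| = θ = 0.19137 rad = 10.965°
Rodrigues: sinθ=0.19020, 1−cosθ=0.01826; R = I + sinθ·[k]× + (1−cosθ)·[k]×²:
    [+0.98284 -0.15518 -0.09971]
    [+0.15969 +0.98640 +0.03899]
    [+0.09231 -0.05424 +0.99425]
t = (0.1508, 0.0222, 0.4909) m
M0: Pc = R·M0+t = (+0.06090, +0.08751, +0.47932); u = 598.4·(+0.06090)/0.47932 + 327.0 = 403.0250, v = 659.1·(+0.08751)/0.47932 + 240.7 = 361.0314
M1: Pc = R·M1+t = (+0.21619, +0.11274, +0.49391); u = 598.4·(+0.21619)/0.49391 + 327.0 = 588.9225, v = 659.1·(+0.11274)/0.49391 + 240.7 = 391.1486
M2: Pc = R·M2+t = (+0.24070, -0.04311, +0.50248); u = 598.4·(+0.24070)/0.50248 + 327.0 = 613.6535, v = 659.1·(-0.04311)/0.50248 + 240.7 = 184.1532
M3: Pc = R·M3+t = (+0.08541, -0.06834, +0.48789); u = 598.4·(+0.08541)/0.48789 + 327.0 = 431.7608, v = 659.1·(-0.06834)/0.48789 + 240.7 = 148.3772

c0=(403.03, 361.03) c1=(588.92, 391.15) c2=(613.65, 184.15) c3=(431.76, 148.38)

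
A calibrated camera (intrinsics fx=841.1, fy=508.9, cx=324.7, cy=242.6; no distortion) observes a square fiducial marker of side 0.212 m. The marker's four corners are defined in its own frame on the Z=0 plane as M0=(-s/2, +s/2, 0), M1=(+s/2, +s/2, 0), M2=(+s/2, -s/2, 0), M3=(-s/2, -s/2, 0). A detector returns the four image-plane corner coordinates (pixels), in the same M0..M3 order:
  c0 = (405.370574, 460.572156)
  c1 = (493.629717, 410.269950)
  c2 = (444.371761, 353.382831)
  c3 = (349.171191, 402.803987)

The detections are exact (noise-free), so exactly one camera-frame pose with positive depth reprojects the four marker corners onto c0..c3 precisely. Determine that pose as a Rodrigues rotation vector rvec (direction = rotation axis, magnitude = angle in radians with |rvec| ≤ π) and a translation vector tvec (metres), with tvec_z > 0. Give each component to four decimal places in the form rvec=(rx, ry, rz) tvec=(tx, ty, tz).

Intrinsics K: fx=841.1, fy=508.9, cx=324.7, cy=242.6
Marker side s = 0.212 m; corners in marker frame (Z=0):
  M0 = (-0.1060, +0.1060, 0)
  M1 = (+0.1060, +0.1060, 0)
  M2 = (+0.1060, -0.1060, 0)
  M3 = (-0.1060, -0.1060, 0)
Detected image corners:
  c0 = (405.370574, 460.572156) px
  c1 = (493.629717, 410.269950) px
  c2 = (444.371761, 353.382831) px
  c3 = (349.171191, 402.803987) px
Planar DLT: solve 8×8 A·h = b for H (H[2,2]=1):
  H  [+540.35333 +337.21515 +424.96443]
  H  [-131.39441 +355.85266 +406.72116]
  H  [+0.25531 +0.21019 +1.00000]
B = K⁻¹H; ‖b₁‖=0.710852, ‖b₂‖=0.710852; λ = 2/(‖b₁‖+‖b₂‖) = 1.406764, sign → tz>0 ⇒ λ=+1.406764
r₁ = λ·B[:,0] = (+0.76511,-0.53443,+0.35916); r₂ = λ·B[:,1] = (+0.44986,+0.84273,+0.29568)
r₃ = r₁×r₂ = (-0.46070,-0.06466,+0.88520); SVD([r₁ r₂ r₃]) → R = UVᵀ:
  R  [+0.76511 +0.44986 -0.46070]
  R  [-0.53443 +0.84273 -0.06466]
  R  [+0.35916 +0.29568 +0.88520]
t = (+0.16770, +0.45368, +1.40676) m
tr R = 2.493038; θ = arccos((tr R − 1)/2) = 0.727981 rad = 41.710°
axis k = ((R−Rᵀ)₃₂, (R−Rᵀ)₁₃, (R−Rᵀ)₂₁) / (2 sinθ) = (+0.270788, -0.616097, -0.739661)
rvec = θ·k = (+0.197129, -0.448507, -0.538459)

rvec=(0.1971, -0.4485, -0.5385) tvec=(0.1677, 0.4537, 1.4068)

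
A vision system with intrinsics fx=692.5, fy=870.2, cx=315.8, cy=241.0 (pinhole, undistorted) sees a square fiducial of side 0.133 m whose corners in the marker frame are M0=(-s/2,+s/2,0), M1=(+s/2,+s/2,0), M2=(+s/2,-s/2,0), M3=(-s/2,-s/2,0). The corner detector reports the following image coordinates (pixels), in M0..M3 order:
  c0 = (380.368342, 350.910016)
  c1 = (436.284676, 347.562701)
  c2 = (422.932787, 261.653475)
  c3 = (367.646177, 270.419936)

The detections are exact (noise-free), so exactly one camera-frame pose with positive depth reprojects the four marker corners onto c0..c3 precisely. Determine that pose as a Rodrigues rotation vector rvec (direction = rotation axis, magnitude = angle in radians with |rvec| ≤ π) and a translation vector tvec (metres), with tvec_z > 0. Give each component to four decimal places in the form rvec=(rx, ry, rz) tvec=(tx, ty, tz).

Intrinsics K: fx=692.5, fy=870.2, cx=315.8, cy=241.0
Marker side s = 0.133 m; corners in marker frame (Z=0):
  M0 = (-0.0665, +0.0665, 0)
  M1 = (+0.0665, +0.0665, 0)
  M2 = (+0.0665, -0.0665, 0)
  M3 = (-0.0665, -0.0665, 0)
Detected image corners:
  c0 = (380.368342, 350.910016) px
  c1 = (436.284676, 347.562701) px
  c2 = (422.932787, 261.653475) px
  c3 = (367.646177, 270.419936) px
Planar DLT: solve 8×8 A·h = b for H (H[2,2]=1):
  H  [+222.13631 +109.66880 +400.91918]
  H  [-195.50677 +633.87604 +307.81544]
  H  [-0.48761 +0.02918 +1.00000]
B = K⁻¹H; ‖b₁‖=0.735386, ‖b₂‖=0.735386; λ = 2/(‖b₁‖+‖b₂‖) = 1.359831, sign → tz>0 ⇒ λ=+1.359831
r₁ = λ·B[:,0] = (+0.73857,-0.12188,-0.66306); r₂ = λ·B[:,1] = (+0.19726,+0.97955,+0.03967)
r₃ = r₁×r₂ = (+0.64467,-0.16010,+0.74751); SVD([r₁ r₂ r₃]) → R = UVᵀ:
  R  [+0.73857 +0.19726 +0.64467]
  R  [-0.12188 +0.97955 -0.16010]
  R  [-0.66306 +0.03967 +0.74751]
t = (+0.16714, +0.10441, +1.35983) m
tr R = 2.465635; θ = arccos((tr R − 1)/2) = 0.748343 rad = 42.877°
axis k = ((R−Rᵀ)₃₂, (R−Rᵀ)₁₃, (R−Rᵀ)₂₁) / (2 sinθ) = (+0.146798, +0.960965, -0.234513)
rvec = θ·k = (+0.109855, +0.719132, -0.175496)

rvec=(0.1099, 0.7191, -0.1755) tvec=(0.1671, 0.1044, 1.3598)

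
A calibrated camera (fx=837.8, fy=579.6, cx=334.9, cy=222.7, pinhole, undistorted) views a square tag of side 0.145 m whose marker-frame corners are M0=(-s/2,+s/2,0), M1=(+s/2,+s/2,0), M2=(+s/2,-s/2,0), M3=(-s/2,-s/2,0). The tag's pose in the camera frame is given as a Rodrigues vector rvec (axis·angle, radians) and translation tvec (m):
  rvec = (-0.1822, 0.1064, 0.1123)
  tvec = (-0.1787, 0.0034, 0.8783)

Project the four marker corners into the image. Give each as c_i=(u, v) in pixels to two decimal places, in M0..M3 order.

c0=(86.54, 267.05) c1=(221.70, 277.88) c2=(241.59, 183.24) c3=(109.86, 174.49)

Intrinsics K: fx=837.8, fy=579.6, cx=334.9, cy=222.7
Marker side s = 0.145 m; corners in marker frame (Z=0):
  M0 = (-0.0725, +0.0725, 0)
  M1 = (+0.0725, +0.0725, 0)
  M2 = (+0.0725, -0.0725, 0)
  M3 = (-0.0725, -0.0725, 0)
rvec = (-0.1822, 0.1064, 0.1123), |rvec| = θ = 0.23902 rad = 13.695°
Rodrigues: sinθ=0.23675, 1−cosθ=0.02843; R = I + sinθ·[k]× + (1−cosθ)·[k]×²:
    [+0.98809 -0.12088 +0.09521]
    [+0.10159 +0.97720 +0.18642]
    [-0.11557 -0.17452 +0.97785]
t = (-0.1787, 0.0034, 0.8783) m
M0: Pc = R·M0+t = (-0.25910, +0.06688, +0.87403); u = 837.8·(-0.25910)/0.87403 + 334.9 = 86.5386, v = 579.6·(+0.06688)/0.87403 + 222.7 = 267.0522
M1: Pc = R·M1+t = (-0.11583, +0.08161, +0.85727); u = 837.8·(-0.11583)/0.85727 + 334.9 = 221.7031, v = 579.6·(+0.08161)/0.85727 + 222.7 = 277.8782
M2: Pc = R·M2+t = (-0.09830, -0.06008, +0.88257); u = 837.8·(-0.09830)/0.88257 + 334.9 = 241.5873, v = 579.6·(-0.06008)/0.88257 + 222.7 = 183.2430
M3: Pc = R·M3+t = (-0.24157, -0.07481, +0.89933); u = 837.8·(-0.24157)/0.89933 + 334.9 = 109.8556, v = 579.6·(-0.07481)/0.89933 + 222.7 = 174.4850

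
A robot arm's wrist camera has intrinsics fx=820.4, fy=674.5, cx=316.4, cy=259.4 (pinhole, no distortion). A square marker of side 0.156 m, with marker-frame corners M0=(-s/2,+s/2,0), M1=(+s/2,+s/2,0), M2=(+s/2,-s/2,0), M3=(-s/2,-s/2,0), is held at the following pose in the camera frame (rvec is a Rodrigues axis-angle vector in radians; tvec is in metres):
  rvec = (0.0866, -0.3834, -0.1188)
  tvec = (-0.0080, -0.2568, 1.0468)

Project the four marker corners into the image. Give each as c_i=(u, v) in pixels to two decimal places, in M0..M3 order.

c0=(258.79, 148.12) c1=(370.55, 141.21) c2=(359.51, 41.81) c3=(245.28, 43.20)

Intrinsics K: fx=820.4, fy=674.5, cx=316.4, cy=259.4
Marker side s = 0.156 m; corners in marker frame (Z=0):
  M0 = (-0.0780, +0.0780, 0)
  M1 = (+0.0780, +0.0780, 0)
  M2 = (+0.0780, -0.0780, 0)
  M3 = (-0.0780, -0.0780, 0)
rvec = (0.0866, -0.3834, -0.1188), |rvec| = θ = 0.41062 rad = 23.527°
Rodrigues: sinθ=0.39918, 1−cosθ=0.08313; R = I + sinθ·[k]× + (1−cosθ)·[k]×²:
    [+0.92057 +0.09912 -0.37779]
    [-0.13186 +0.98934 -0.06173]
    [+0.36764 +0.10664 +0.92383]
t = (-0.0080, -0.2568, 1.0468) m
M0: Pc = R·M0+t = (-0.07207, -0.16935, +1.02644); u = 820.4·(-0.07207)/1.02644 + 316.4 = 258.7944, v = 674.5·(-0.16935)/1.02644 + 259.4 = 148.1185
M1: Pc = R·M1+t = (+0.07154, -0.18992, +1.08379); u = 820.4·(+0.07154)/1.08379 + 316.4 = 370.5506, v = 674.5·(-0.18992)/1.08379 + 259.4 = 141.2056
M2: Pc = R·M2+t = (+0.05607, -0.34425, +1.06716); u = 820.4·(+0.05607)/1.06716 + 316.4 = 359.5074, v = 674.5·(-0.34425)/1.06716 + 259.4 = 41.8135
M3: Pc = R·M3+t = (-0.08754, -0.32368, +1.00981); u = 820.4·(-0.08754)/1.00981 + 316.4 = 245.2829, v = 674.5·(-0.32368)/1.00981 + 259.4 = 43.1952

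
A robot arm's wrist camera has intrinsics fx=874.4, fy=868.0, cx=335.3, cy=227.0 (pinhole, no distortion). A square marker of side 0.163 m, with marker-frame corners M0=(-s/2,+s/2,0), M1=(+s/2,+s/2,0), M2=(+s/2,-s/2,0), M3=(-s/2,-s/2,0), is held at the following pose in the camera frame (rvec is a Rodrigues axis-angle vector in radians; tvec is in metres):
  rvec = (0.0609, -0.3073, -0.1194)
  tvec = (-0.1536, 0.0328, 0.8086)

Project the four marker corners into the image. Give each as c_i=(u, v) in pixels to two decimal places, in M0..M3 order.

c0=(89.88, 363.00) c1=(264.77, 333.81) c2=(245.08, 165.80) c3=(66.10, 184.97)

Intrinsics K: fx=874.4, fy=868.0, cx=335.3, cy=227.0
Marker side s = 0.163 m; corners in marker frame (Z=0):
  M0 = (-0.0815, +0.0815, 0)
  M1 = (+0.0815, +0.0815, 0)
  M2 = (+0.0815, -0.0815, 0)
  M3 = (-0.0815, -0.0815, 0)
rvec = (0.0609, -0.3073, -0.1194), |rvec| = θ = 0.33526 rad = 19.209°
Rodrigues: sinθ=0.32901, 1−cosθ=0.05567; R = I + sinθ·[k]× + (1−cosθ)·[k]×²:
    [+0.94616 +0.10791 -0.30518]
    [-0.12645 +0.99110 -0.04159]
    [+0.29797 +0.07794 +0.95139]
t = (-0.1536, 0.0328, 0.8086) m
M0: Pc = R·M0+t = (-0.22192, +0.12388, +0.79067); u = 874.4·(-0.22192)/0.79067 + 335.3 = 89.8807, v = 868.0·(+0.12388)/0.79067 + 227.0 = 362.9964
M1: Pc = R·M1+t = (-0.06769, +0.10327, +0.83924); u = 874.4·(-0.06769)/0.83924 + 335.3 = 264.7703, v = 868.0·(+0.10327)/0.83924 + 227.0 = 333.8088
M2: Pc = R·M2+t = (-0.08528, -0.05828, +0.82653); u = 874.4·(-0.08528)/0.82653 + 335.3 = 245.0789, v = 868.0·(-0.05828)/0.82653 + 227.0 = 165.7960
M3: Pc = R·M3+t = (-0.23951, -0.03767, +0.77796); u = 874.4·(-0.23951)/0.77796 + 335.3 = 66.1040, v = 868.0·(-0.03767)/0.77796 + 227.0 = 184.9709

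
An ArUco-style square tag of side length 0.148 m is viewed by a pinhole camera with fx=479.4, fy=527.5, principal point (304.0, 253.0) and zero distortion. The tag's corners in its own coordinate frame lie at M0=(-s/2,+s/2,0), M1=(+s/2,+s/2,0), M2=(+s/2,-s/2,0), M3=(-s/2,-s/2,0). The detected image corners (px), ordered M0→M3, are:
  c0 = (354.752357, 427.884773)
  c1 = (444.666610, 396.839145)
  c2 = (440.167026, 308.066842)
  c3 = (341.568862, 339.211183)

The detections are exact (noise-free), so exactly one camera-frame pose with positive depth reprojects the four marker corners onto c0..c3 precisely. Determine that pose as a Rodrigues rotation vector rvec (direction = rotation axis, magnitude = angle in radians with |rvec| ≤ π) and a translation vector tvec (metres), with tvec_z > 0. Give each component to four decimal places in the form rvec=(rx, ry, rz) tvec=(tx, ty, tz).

rvec=(0.4209, -0.1964, -0.2174) tvec=(0.1350, 0.1554, 0.7021)

Intrinsics K: fx=479.4, fy=527.5, cx=304.0, cy=253.0
Marker side s = 0.148 m; corners in marker frame (Z=0):
  M0 = (-0.0740, +0.0740, 0)
  M1 = (+0.0740, +0.0740, 0)
  M2 = (+0.0740, -0.0740, 0)
  M3 = (-0.0740, -0.0740, 0)
Detected image corners:
  c0 = (354.752357, 427.884773) px
  c1 = (444.666610, 396.839145) px
  c2 = (440.167026, 308.066842) px
  c3 = (341.568862, 339.211183) px
Planar DLT: solve 8×8 A·h = b for H (H[2,2]=1):
  H  [+716.17512 +297.80474 +396.19737]
  H  [-135.03301 +821.52674 +369.74657]
  H  [+0.20395 +0.60338 +1.00000]
B = K⁻¹H; ‖b₁‖=1.424368, ‖b₂‖=1.424368; λ = 2/(‖b₁‖+‖b₂‖) = 0.702066, sign → tz>0 ⇒ λ=+0.702066
r₁ = λ·B[:,0] = (+0.95802,-0.24839,+0.14319); r₂ = λ·B[:,1] = (+0.16750,+0.89022,+0.42361)
r₃ = r₁×r₂ = (-0.23269,-0.38184,+0.89446); SVD([r₁ r₂ r₃]) → R = UVᵀ:
  R  [+0.95802 +0.16750 -0.23269]
  R  [-0.24839 +0.89022 -0.38184]
  R  [+0.14319 +0.42361 +0.89446]
t = (+0.13502, +0.15538, +0.70207) m
tr R = 2.742698; θ = arccos((tr R − 1)/2) = 0.512851 rad = 29.384°
axis k = ((R−Rᵀ)₃₂, (R−Rᵀ)₁₃, (R−Rᵀ)₂₁) / (2 sinθ) = (+0.820776, -0.383027, -0.423812)
rvec = θ·k = (+0.420936, -0.196436, -0.217353)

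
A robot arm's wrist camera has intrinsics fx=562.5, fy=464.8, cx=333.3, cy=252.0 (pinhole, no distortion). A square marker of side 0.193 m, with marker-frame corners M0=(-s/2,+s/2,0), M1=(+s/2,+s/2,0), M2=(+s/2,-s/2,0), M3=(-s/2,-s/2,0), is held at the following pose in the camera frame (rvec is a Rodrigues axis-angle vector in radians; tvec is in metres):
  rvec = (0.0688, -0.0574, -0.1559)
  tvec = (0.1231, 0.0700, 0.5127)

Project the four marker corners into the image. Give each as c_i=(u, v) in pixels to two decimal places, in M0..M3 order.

Intrinsics K: fx=562.5, fy=464.8, cx=333.3, cy=252.0
Marker side s = 0.193 m; corners in marker frame (Z=0):
  M0 = (-0.0965, +0.0965, 0)
  M1 = (+0.0965, +0.0965, 0)
  M2 = (+0.0965, -0.0965, 0)
  M3 = (-0.0965, -0.0965, 0)
rvec = (0.0688, -0.0574, -0.1559), |rvec| = θ = 0.17981 rad = 10.303°
Rodrigues: sinθ=0.17885, 1−cosθ=0.01612; R = I + sinθ·[k]× + (1−cosθ)·[k]×²:
    [+0.98624 +0.15309 -0.06244]
    [-0.15703 +0.98552 -0.06397]
    [+0.05174 +0.07289 +0.99600]
t = (0.1231, 0.0700, 0.5127) m
M0: Pc = R·M0+t = (+0.04270, +0.18026, +0.51474); u = 562.5·(+0.04270)/0.51474 + 333.3 = 379.9634, v = 464.8·(+0.18026)/0.51474 + 252.0 = 414.7674
M1: Pc = R·M1+t = (+0.23305, +0.14995, +0.52473); u = 562.5·(+0.23305)/0.52473 + 333.3 = 583.1212, v = 464.8·(+0.14995)/0.52473 + 252.0 = 384.8241
M2: Pc = R·M2+t = (+0.20350, -0.04026, +0.51066); u = 562.5·(+0.20350)/0.51066 + 333.3 = 557.4572, v = 464.8·(-0.04026)/0.51066 + 252.0 = 215.3590
M3: Pc = R·M3+t = (+0.01315, -0.00995, +0.50067); u = 562.5·(+0.01315)/0.50067 + 333.3 = 348.0792, v = 464.8·(-0.00995)/0.50067 + 252.0 = 242.7636

c0=(379.96, 414.77) c1=(583.12, 384.82) c2=(557.46, 215.36) c3=(348.08, 242.76)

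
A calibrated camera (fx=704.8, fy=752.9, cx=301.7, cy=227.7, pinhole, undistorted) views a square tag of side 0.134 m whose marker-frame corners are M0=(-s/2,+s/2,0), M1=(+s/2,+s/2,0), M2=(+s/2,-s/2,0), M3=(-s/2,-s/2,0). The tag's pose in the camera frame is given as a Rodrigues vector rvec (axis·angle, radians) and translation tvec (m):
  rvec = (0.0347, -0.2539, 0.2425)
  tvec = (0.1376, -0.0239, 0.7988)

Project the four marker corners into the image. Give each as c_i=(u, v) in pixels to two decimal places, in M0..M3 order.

c0=(354.40, 252.24) c1=(460.90, 280.05) c2=(489.00, 160.04) c3=(383.66, 127.01)

Intrinsics K: fx=704.8, fy=752.9, cx=301.7, cy=227.7
Marker side s = 0.134 m; corners in marker frame (Z=0):
  M0 = (-0.0670, +0.0670, 0)
  M1 = (+0.0670, +0.0670, 0)
  M2 = (+0.0670, -0.0670, 0)
  M3 = (-0.0670, -0.0670, 0)
rvec = (0.0347, -0.2539, 0.2425), |rvec| = θ = 0.35281 rad = 20.215°
Rodrigues: sinθ=0.34554, 1−cosθ=0.06159; R = I + sinθ·[k]× + (1−cosθ)·[k]×²:
    [+0.93900 -0.24186 -0.24450]
    [+0.23314 +0.97030 -0.06445]
    [+0.25283 +0.00352 +0.96750]
t = (0.1376, -0.0239, 0.7988) m
M0: Pc = R·M0+t = (+0.05848, +0.02549, +0.78210); u = 704.8·(+0.05848)/0.78210 + 301.7 = 354.4024, v = 752.9·(+0.02549)/0.78210 + 227.7 = 252.2384
M1: Pc = R·M1+t = (+0.18431, +0.05673, +0.81598); u = 704.8·(+0.18431)/0.81598 + 301.7 = 460.8967, v = 752.9·(+0.05673)/0.81598 + 227.7 = 280.0455
M2: Pc = R·M2+t = (+0.21672, -0.07329, +0.81550); u = 704.8·(+0.21672)/0.81550 + 301.7 = 488.9985, v = 752.9·(-0.07329)/0.81550 + 227.7 = 160.0363
M3: Pc = R·M3+t = (+0.09089, -0.10453, +0.78162); u = 704.8·(+0.09089)/0.78162 + 301.7 = 383.6580, v = 752.9·(-0.10453)/0.78162 + 227.7 = 127.0107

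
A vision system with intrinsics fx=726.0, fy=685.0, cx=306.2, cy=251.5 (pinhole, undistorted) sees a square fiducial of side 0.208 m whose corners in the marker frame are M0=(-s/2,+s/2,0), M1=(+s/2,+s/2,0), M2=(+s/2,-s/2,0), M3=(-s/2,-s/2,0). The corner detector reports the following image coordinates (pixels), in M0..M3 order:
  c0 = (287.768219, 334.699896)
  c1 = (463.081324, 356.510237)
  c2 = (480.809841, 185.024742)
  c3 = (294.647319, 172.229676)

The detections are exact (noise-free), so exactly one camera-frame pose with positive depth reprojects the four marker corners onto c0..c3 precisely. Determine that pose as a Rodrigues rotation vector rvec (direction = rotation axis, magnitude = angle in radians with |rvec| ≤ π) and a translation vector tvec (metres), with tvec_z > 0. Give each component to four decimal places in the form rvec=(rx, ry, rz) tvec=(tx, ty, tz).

Intrinsics K: fx=726.0, fy=685.0, cx=306.2, cy=251.5
Marker side s = 0.208 m; corners in marker frame (Z=0):
  M0 = (-0.1040, +0.1040, 0)
  M1 = (+0.1040, +0.1040, 0)
  M2 = (+0.1040, -0.1040, 0)
  M3 = (-0.1040, -0.1040, 0)
Detected image corners:
  c0 = (287.768219, 334.699896) px
  c1 = (463.081324, 356.510237) px
  c2 = (480.809841, 185.024742) px
  c3 = (294.647319, 172.229676) px
Planar DLT: solve 8×8 A·h = b for H (H[2,2]=1):
  H  [+758.51825 +44.28241 +378.70300]
  H  [+8.44740 +872.64748 +264.19346]
  H  [-0.28745 +0.26903 +1.00000]
B = K⁻¹H; ‖b₁‖=1.206705, ‖b₂‖=1.206705; λ = 2/(‖b₁‖+‖b₂‖) = 0.828703, sign → tz>0 ⇒ λ=+0.828703
r₁ = λ·B[:,0] = (+0.96629,+0.09768,-0.23821); r₂ = λ·B[:,1] = (-0.04348,+0.97386,+0.22295)
r₃ = r₁×r₂ = (+0.25376,-0.20507,+0.94528); SVD([r₁ r₂ r₃]) → R = UVᵀ:
  R  [+0.96629 -0.04348 +0.25376]
  R  [+0.09768 +0.97386 -0.20507]
  R  [-0.23821 +0.22295 +0.94528]
t = (+0.08276, +0.01536, +0.82870) m
tr R = 2.885428; θ = arccos((tr R − 1)/2) = 0.340122 rad = 19.488°
axis k = ((R−Rᵀ)₃₂, (R−Rᵀ)₁₃, (R−Rᵀ)₂₁) / (2 sinθ) = (+0.641510, +0.737361, +0.211574)
rvec = θ·k = (+0.218192, +0.250793, +0.071961)

rvec=(0.2182, 0.2508, 0.0720) tvec=(0.0828, 0.0154, 0.8287)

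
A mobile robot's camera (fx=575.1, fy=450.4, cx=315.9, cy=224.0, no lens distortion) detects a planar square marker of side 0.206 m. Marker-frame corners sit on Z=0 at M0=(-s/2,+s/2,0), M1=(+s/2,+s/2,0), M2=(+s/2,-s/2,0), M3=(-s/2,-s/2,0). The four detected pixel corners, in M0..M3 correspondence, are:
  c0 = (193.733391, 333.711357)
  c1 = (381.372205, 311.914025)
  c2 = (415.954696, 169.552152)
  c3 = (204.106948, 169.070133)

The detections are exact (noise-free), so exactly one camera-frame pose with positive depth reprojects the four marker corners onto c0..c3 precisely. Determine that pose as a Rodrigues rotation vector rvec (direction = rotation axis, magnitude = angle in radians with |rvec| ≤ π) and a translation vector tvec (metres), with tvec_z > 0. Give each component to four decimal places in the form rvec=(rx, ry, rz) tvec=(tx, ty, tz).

rvec=(0.4002, -0.4295, 0.0382) tvec=(-0.0097, 0.0329, 0.5491)

Intrinsics K: fx=575.1, fy=450.4, cx=315.9, cy=224.0
Marker side s = 0.206 m; corners in marker frame (Z=0):
  M0 = (-0.1030, +0.1030, 0)
  M1 = (+0.1030, +0.1030, 0)
  M2 = (+0.1030, -0.1030, 0)
  M3 = (-0.1030, -0.1030, 0)
Detected image corners:
  c0 = (193.733391, 333.711357) px
  c1 = (381.372205, 311.914025) px
  c2 = (415.954696, 169.552152) px
  c3 = (204.106948, 169.070133) px
Planar DLT: solve 8×8 A·h = b for H (H[2,2]=1):
  H  [+1190.03340 +87.39236 +305.74117]
  H  [+129.37895 +906.54279 +250.96903]
  H  [+0.75129 +0.67290 +1.00000]
B = K⁻¹H; ‖b₁‖=1.821035, ‖b₂‖=1.821035; λ = 2/(‖b₁‖+‖b₂‖) = 0.549138, sign → tz>0 ⇒ λ=+0.549138
r₁ = λ·B[:,0] = (+0.90969,-0.04744,+0.41256); r₂ = λ·B[:,1] = (-0.11952,+0.92151,+0.36951)
r₃ = r₁×r₂ = (-0.39771,-0.38546,+0.83262); SVD([r₁ r₂ r₃]) → R = UVᵀ:
  R  [+0.90969 -0.11952 -0.39771]
  R  [-0.04744 +0.92151 -0.38546]
  R  [+0.41256 +0.36951 +0.83262]
t = (-0.00970, +0.03288, +0.54914) m
tr R = 2.663819; θ = arccos((tr R − 1)/2) = 0.588256 rad = 33.705°
axis k = ((R−Rᵀ)₃₂, (R−Rᵀ)₁₃, (R−Rᵀ)₂₁) / (2 sinθ) = (+0.680261, -0.730087, +0.064952)
rvec = θ·k = (+0.400168, -0.429478, +0.038209)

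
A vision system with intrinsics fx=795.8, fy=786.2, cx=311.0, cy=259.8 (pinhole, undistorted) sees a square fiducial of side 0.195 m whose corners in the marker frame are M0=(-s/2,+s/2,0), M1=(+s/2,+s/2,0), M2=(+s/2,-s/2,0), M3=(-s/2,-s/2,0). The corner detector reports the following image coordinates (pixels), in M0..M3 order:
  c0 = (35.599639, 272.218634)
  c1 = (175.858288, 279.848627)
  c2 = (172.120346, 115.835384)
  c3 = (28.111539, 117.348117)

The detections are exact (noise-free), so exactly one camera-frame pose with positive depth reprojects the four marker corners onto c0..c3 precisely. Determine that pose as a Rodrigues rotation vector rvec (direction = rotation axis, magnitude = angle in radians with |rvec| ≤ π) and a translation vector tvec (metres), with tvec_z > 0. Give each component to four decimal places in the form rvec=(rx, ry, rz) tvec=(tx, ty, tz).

rvec=(0.1409, 0.2928, 0.0227) tvec=(-0.2544, -0.0765, 0.9636)

Intrinsics K: fx=795.8, fy=786.2, cx=311.0, cy=259.8
Marker side s = 0.195 m; corners in marker frame (Z=0):
  M0 = (-0.0975, +0.0975, 0)
  M1 = (+0.0975, +0.0975, 0)
  M2 = (+0.0975, -0.0975, 0)
  M3 = (-0.0975, -0.0975, 0)
Detected image corners:
  c0 = (35.599639, 272.218634) px
  c1 = (175.858288, 279.848627) px
  c2 = (172.120346, 115.835384) px
  c3 = (28.111539, 117.348117) px
Planar DLT: solve 8×8 A·h = b for H (H[2,2]=1):
  H  [+698.19720 +44.19580 +100.90558]
  H  [-42.26043 +845.83603 +197.41126]
  H  [-0.29688 +0.14703 +1.00000]
B = K⁻¹H; ‖b₁‖=1.037738, ‖b₂‖=1.037738; λ = 2/(‖b₁‖+‖b₂‖) = 0.963635, sign → tz>0 ⇒ λ=+0.963635
r₁ = λ·B[:,0] = (+0.95725,+0.04274,-0.28609); r₂ = λ·B[:,1] = (-0.00185,+0.98991,+0.14168)
r₃ = r₁×r₂ = (+0.28926,-0.13510,+0.94767); SVD([r₁ r₂ r₃]) → R = UVᵀ:
  R  [+0.95725 -0.00185 +0.28926]
  R  [+0.04274 +0.98991 -0.13510]
  R  [-0.28609 +0.14168 +0.94767]
t = (-0.25440, -0.07647, +0.96363) m
tr R = 2.894832; θ = arccos((tr R − 1)/2) = 0.325735 rad = 18.663°
axis k = ((R−Rᵀ)₃₂, (R−Rᵀ)₁₃, (R−Rᵀ)₂₁) / (2 sinθ) = (+0.432462, +0.898956, +0.069675)
rvec = θ·k = (+0.140868, +0.292821, +0.022696)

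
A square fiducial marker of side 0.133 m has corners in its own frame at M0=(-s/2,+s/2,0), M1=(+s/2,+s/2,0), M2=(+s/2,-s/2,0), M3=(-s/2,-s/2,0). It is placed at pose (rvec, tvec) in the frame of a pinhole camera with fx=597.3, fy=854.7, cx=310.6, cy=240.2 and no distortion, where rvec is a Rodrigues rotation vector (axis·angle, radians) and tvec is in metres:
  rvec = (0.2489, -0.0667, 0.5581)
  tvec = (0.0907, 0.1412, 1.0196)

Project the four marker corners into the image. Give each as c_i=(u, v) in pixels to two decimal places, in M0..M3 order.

Intrinsics K: fx=597.3, fy=854.7, cx=310.6, cy=240.2
Marker side s = 0.133 m; corners in marker frame (Z=0):
  M0 = (-0.0665, +0.0665, 0)
  M1 = (+0.0665, +0.0665, 0)
  M2 = (+0.0665, -0.0665, 0)
  M3 = (-0.0665, -0.0665, 0)
rvec = (0.2489, -0.0667, 0.5581), |rvec| = θ = 0.61472 rad = 35.221°
Rodrigues: sinθ=0.57673, 1−cosθ=0.18306; R = I + sinθ·[k]× + (1−cosθ)·[k]×²:
    [+0.84695 -0.53165 +0.00472]
    [+0.51557 +0.81909 -0.25155]
    [+0.12987 +0.21548 +0.96783]
t = (0.0907, 0.1412, 1.0196) m
M0: Pc = R·M0+t = (-0.00098, +0.16138, +1.02529); u = 597.3·(-0.00098)/1.02529 + 310.6 = 310.0308, v = 854.7·(+0.16138)/1.02529 + 240.2 = 374.7326
M1: Pc = R·M1+t = (+0.11167, +0.22995, +1.04257); u = 597.3·(+0.11167)/1.04257 + 310.6 = 374.5757, v = 854.7·(+0.22995)/1.04257 + 240.2 = 428.7179
M2: Pc = R·M2+t = (+0.18238, +0.12102, +1.01391); u = 597.3·(+0.18238)/1.01391 + 310.6 = 418.0396, v = 854.7·(+0.12102)/1.01391 + 240.2 = 342.2133
M3: Pc = R·M3+t = (+0.06973, +0.05245, +0.99663); u = 597.3·(+0.06973)/0.99663 + 310.6 = 352.3920, v = 854.7·(+0.05245)/0.99663 + 240.2 = 285.1763

c0=(310.03, 374.73) c1=(374.58, 428.72) c2=(418.04, 342.21) c3=(352.39, 285.18)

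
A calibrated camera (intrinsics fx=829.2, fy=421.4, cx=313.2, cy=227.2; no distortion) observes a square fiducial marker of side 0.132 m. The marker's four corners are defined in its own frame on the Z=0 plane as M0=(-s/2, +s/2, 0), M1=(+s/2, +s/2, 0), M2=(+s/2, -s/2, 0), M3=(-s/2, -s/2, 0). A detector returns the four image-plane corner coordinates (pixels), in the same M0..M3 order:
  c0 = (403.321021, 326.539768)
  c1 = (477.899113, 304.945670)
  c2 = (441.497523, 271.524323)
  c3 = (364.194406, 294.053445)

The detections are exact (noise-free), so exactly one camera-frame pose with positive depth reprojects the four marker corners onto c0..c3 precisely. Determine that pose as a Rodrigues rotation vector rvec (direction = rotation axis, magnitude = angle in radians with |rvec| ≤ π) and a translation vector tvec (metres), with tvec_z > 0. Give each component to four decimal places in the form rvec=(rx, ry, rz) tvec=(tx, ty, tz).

rvec=(0.3636, -0.0658, -0.5256) tvec=(0.1643, 0.2151, 1.2522)

Intrinsics K: fx=829.2, fy=421.4, cx=313.2, cy=227.2
Marker side s = 0.132 m; corners in marker frame (Z=0):
  M0 = (-0.0660, +0.0660, 0)
  M1 = (+0.0660, +0.0660, 0)
  M2 = (+0.0660, -0.0660, 0)
  M3 = (-0.0660, -0.0660, 0)
Detected image corners:
  c0 = (403.321021, 326.539768) px
  c1 = (477.899113, 304.945670) px
  c2 = (441.497523, 271.524323) px
  c3 = (364.194406, 294.053445) px
Planar DLT: solve 8×8 A·h = b for H (H[2,2]=1):
  H  [+564.68564 +405.93937 +422.02015]
  H  [-174.46716 +334.67861 +299.59280]
  H  [-0.02473 +0.28414 +1.00000]
B = K⁻¹H; ‖b₁‖=0.798580, ‖b₂‖=0.798580; λ = 2/(‖b₁‖+‖b₂‖) = 1.252222, sign → tz>0 ⇒ λ=+1.252222
r₁ = λ·B[:,0] = (+0.86446,-0.50175,-0.03096); r₂ = λ·B[:,1] = (+0.47864,+0.80269,+0.35581)
r₃ = r₁×r₂ = (-0.15367,-0.32240,+0.93405); SVD([r₁ r₂ r₃]) → R = UVᵀ:
  R  [+0.86446 +0.47864 -0.15367]
  R  [-0.50175 +0.80269 -0.32240]
  R  [-0.03096 +0.35581 +0.93405]
t = (+0.16434, +0.21512, +1.25222) m
tr R = 2.601191; θ = arccos((tr R − 1)/2) = 0.642508 rad = 36.813°
axis k = ((R−Rᵀ)₃₂, (R−Rᵀ)₁₃, (R−Rᵀ)₂₁) / (2 sinθ) = (+0.565928, -0.102392, -0.818072)
rvec = θ·k = (+0.363613, -0.065787, -0.525618)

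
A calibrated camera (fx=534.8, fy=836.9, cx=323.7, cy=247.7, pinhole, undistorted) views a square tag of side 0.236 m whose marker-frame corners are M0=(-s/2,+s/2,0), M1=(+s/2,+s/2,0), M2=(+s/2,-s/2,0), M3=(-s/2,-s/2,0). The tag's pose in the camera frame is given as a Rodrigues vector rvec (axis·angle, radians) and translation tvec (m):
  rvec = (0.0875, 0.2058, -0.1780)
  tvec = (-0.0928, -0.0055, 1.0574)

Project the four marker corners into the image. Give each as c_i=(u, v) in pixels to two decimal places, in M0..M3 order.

Intrinsics K: fx=534.8, fy=836.9, cx=323.7, cy=247.7
Marker side s = 0.236 m; corners in marker frame (Z=0):
  M0 = (-0.1180, +0.1180, 0)
  M1 = (+0.1180, +0.1180, 0)
  M2 = (+0.1180, -0.1180, 0)
  M3 = (-0.1180, -0.1180, 0)
rvec = (0.0875, 0.2058, -0.1780), |rvec| = θ = 0.28582 rad = 16.376°
Rodrigues: sinθ=0.28195, 1−cosθ=0.04057; R = I + sinθ·[k]× + (1−cosθ)·[k]×²:
    [+0.96323 +0.18453 +0.19527]
    [-0.16664 +0.98046 -0.10451]
    [-0.21074 +0.06812 +0.97516]
t = (-0.0928, -0.0055, 1.0574) m
M0: Pc = R·M0+t = (-0.18469, +0.12986, +1.09031); u = 534.8·(-0.18469)/1.09031 + 323.7 = 233.1102, v = 836.9·(+0.12986)/1.09031 + 247.7 = 347.3772
M1: Pc = R·M1+t = (+0.04264, +0.09053, +1.04057); u = 534.8·(+0.04264)/1.04057 + 323.7 = 345.6126, v = 836.9·(+0.09053)/1.04057 + 247.7 = 320.5112
M2: Pc = R·M2+t = (-0.00091, -0.14086, +1.02449); u = 534.8·(-0.00091)/1.02449 + 323.7 = 323.2234, v = 836.9·(-0.14086)/1.02449 + 247.7 = 132.6338
M3: Pc = R·M3+t = (-0.22824, -0.10153, +1.07423); u = 534.8·(-0.22824)/1.07423 + 323.7 = 210.0739, v = 836.9·(-0.10153)/1.07423 + 247.7 = 168.6004

c0=(233.11, 347.38) c1=(345.61, 320.51) c2=(323.22, 132.63) c3=(210.07, 168.60)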